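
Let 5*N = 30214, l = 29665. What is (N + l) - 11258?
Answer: 122249/5 ≈ 24450.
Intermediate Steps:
N = 30214/5 (N = (⅕)*30214 = 30214/5 ≈ 6042.8)
(N + l) - 11258 = (30214/5 + 29665) - 11258 = 178539/5 - 11258 = 122249/5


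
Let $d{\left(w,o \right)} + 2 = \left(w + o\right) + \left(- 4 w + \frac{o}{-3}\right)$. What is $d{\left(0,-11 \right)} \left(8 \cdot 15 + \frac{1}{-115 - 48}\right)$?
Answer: $- \frac{547652}{489} \approx -1119.9$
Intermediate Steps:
$d{\left(w,o \right)} = -2 - 3 w + \frac{2 o}{3}$ ($d{\left(w,o \right)} = -2 + \left(\left(w + o\right) + \left(- 4 w + \frac{o}{-3}\right)\right) = -2 + \left(\left(o + w\right) - \left(4 w + \frac{o}{3}\right)\right) = -2 + \left(- 3 w + \frac{2 o}{3}\right) = -2 - 3 w + \frac{2 o}{3}$)
$d{\left(0,-11 \right)} \left(8 \cdot 15 + \frac{1}{-115 - 48}\right) = \left(-2 - 0 + \frac{2}{3} \left(-11\right)\right) \left(8 \cdot 15 + \frac{1}{-115 - 48}\right) = \left(-2 + 0 - \frac{22}{3}\right) \left(120 + \frac{1}{-163}\right) = - \frac{28 \left(120 - \frac{1}{163}\right)}{3} = \left(- \frac{28}{3}\right) \frac{19559}{163} = - \frac{547652}{489}$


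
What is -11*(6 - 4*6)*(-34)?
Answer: -6732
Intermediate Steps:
-11*(6 - 4*6)*(-34) = -11*(6 - 24)*(-34) = -11*(-18)*(-34) = 198*(-34) = -6732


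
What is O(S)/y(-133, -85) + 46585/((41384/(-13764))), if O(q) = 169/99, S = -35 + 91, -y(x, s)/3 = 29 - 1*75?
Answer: -78214392307/5048109 ≈ -15494.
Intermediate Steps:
y(x, s) = 138 (y(x, s) = -3*(29 - 1*75) = -3*(29 - 75) = -3*(-46) = 138)
S = 56
O(q) = 169/99 (O(q) = 169*(1/99) = 169/99)
O(S)/y(-133, -85) + 46585/((41384/(-13764))) = (169/99)/138 + 46585/((41384/(-13764))) = (169/99)*(1/138) + 46585/((41384*(-1/13764))) = 169/13662 + 46585/(-10346/3441) = 169/13662 + 46585*(-3441/10346) = 169/13662 - 22899855/1478 = -78214392307/5048109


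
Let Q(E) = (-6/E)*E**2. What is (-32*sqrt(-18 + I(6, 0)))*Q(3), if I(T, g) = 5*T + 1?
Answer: 576*sqrt(13) ≈ 2076.8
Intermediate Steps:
I(T, g) = 1 + 5*T
Q(E) = -6*E
(-32*sqrt(-18 + I(6, 0)))*Q(3) = (-32*sqrt(-18 + (1 + 5*6)))*(-6*3) = -32*sqrt(-18 + (1 + 30))*(-18) = -32*sqrt(-18 + 31)*(-18) = -32*sqrt(13)*(-18) = 576*sqrt(13)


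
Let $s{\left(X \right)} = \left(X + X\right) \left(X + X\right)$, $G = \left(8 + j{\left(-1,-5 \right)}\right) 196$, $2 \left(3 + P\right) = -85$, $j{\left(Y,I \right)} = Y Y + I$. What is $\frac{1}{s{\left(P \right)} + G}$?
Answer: $\frac{1}{9065} \approx 0.00011031$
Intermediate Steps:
$j{\left(Y,I \right)} = I + Y^{2}$ ($j{\left(Y,I \right)} = Y^{2} + I = I + Y^{2}$)
$P = - \frac{91}{2}$ ($P = -3 + \frac{1}{2} \left(-85\right) = -3 - \frac{85}{2} = - \frac{91}{2} \approx -45.5$)
$G = 784$ ($G = \left(8 - \left(5 - \left(-1\right)^{2}\right)\right) 196 = \left(8 + \left(-5 + 1\right)\right) 196 = \left(8 - 4\right) 196 = 4 \cdot 196 = 784$)
$s{\left(X \right)} = 4 X^{2}$ ($s{\left(X \right)} = 2 X 2 X = 4 X^{2}$)
$\frac{1}{s{\left(P \right)} + G} = \frac{1}{4 \left(- \frac{91}{2}\right)^{2} + 784} = \frac{1}{4 \cdot \frac{8281}{4} + 784} = \frac{1}{8281 + 784} = \frac{1}{9065}$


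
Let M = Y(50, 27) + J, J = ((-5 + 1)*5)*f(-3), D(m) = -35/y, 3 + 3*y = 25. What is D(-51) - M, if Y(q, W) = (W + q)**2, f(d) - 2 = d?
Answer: -130983/22 ≈ -5953.8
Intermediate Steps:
y = 22/3 (y = -1 + (1/3)*25 = -1 + 25/3 = 22/3 ≈ 7.3333)
f(d) = 2 + d
D(m) = -105/22 (D(m) = -35/22/3 = -35*3/22 = -105/22)
J = 20 (J = ((-5 + 1)*5)*(2 - 3) = -4*5*(-1) = -20*(-1) = 20)
M = 5949 (M = (27 + 50)**2 + 20 = 77**2 + 20 = 5929 + 20 = 5949)
D(-51) - M = -105/22 - 1*5949 = -105/22 - 5949 = -130983/22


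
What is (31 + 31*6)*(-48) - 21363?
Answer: -31779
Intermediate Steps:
(31 + 31*6)*(-48) - 21363 = (31 + 186)*(-48) - 21363 = 217*(-48) - 21363 = -10416 - 21363 = -31779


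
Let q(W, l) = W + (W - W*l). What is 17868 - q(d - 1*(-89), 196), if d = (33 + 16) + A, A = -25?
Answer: 39790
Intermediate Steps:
d = 24 (d = (33 + 16) - 25 = 49 - 25 = 24)
q(W, l) = 2*W - W*l (q(W, l) = W + (W - W*l) = 2*W - W*l)
17868 - q(d - 1*(-89), 196) = 17868 - (24 - 1*(-89))*(2 - 1*196) = 17868 - (24 + 89)*(2 - 196) = 17868 - 113*(-194) = 17868 - 1*(-21922) = 17868 + 21922 = 39790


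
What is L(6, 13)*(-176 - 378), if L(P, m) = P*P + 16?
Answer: -28808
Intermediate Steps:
L(P, m) = 16 + P**2 (L(P, m) = P**2 + 16 = 16 + P**2)
L(6, 13)*(-176 - 378) = (16 + 6**2)*(-176 - 378) = (16 + 36)*(-554) = 52*(-554) = -28808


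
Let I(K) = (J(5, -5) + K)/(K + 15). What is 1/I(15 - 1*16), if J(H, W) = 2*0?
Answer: -14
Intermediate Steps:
J(H, W) = 0
I(K) = K/(15 + K) (I(K) = (0 + K)/(K + 15) = K/(15 + K))
1/I(15 - 1*16) = 1/((15 - 1*16)/(15 + (15 - 1*16))) = 1/((15 - 16)/(15 + (15 - 16))) = 1/(-1/(15 - 1)) = 1/(-1/14) = -14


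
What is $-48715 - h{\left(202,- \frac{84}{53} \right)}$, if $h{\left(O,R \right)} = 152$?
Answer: $-48867$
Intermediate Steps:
$-48715 - h{\left(202,- \frac{84}{53} \right)} = -48715 - 152 = -48867$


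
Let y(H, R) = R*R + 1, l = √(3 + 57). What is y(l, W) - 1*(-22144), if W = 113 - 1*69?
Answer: 24081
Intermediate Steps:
W = 44 (W = 113 - 69 = 44)
l = 2*√15 (l = √60 = 2*√15 ≈ 7.7460)
y(H, R) = 1 + R² (y(H, R) = R² + 1 = 1 + R²)
y(l, W) - 1*(-22144) = (1 + 44²) - 1*(-22144) = (1 + 1936) + 22144 = 1937 + 22144 = 24081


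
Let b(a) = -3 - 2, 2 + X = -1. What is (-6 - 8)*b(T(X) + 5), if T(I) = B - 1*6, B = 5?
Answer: 70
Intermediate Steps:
X = -3 (X = -2 - 1 = -3)
T(I) = -1 (T(I) = 5 - 1*6 = 5 - 6 = -1)
b(a) = -5
(-6 - 8)*b(T(X) + 5) = (-6 - 8)*(-5) = -14*(-5) = 70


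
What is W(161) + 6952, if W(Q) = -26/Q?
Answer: 1119246/161 ≈ 6951.8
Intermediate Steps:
W(161) + 6952 = -26/161 + 6952 = 1119246/161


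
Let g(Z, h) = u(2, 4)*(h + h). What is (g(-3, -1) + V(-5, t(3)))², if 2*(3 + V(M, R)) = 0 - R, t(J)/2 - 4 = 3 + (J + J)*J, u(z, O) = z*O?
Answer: 1936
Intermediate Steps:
u(z, O) = O*z
t(J) = 14 + 4*J² (t(J) = 8 + 2*(3 + (J + J)*J) = 8 + 2*(3 + (2*J)*J) = 8 + 2*(3 + 2*J²) = 8 + (6 + 4*J²) = 14 + 4*J²)
V(M, R) = -3 - R/2 (V(M, R) = -3 + (0 - R)/2 = -3 + (-R)/2 = -3 - R/2)
g(Z, h) = 16*h (g(Z, h) = (4*2)*(h + h) = 8*(2*h) = 16*h)
(g(-3, -1) + V(-5, t(3)))² = (16*(-1) + (-3 - (14 + 4*3²)/2))² = (-16 + (-3 - (14 + 4*9)/2))² = (-16 + (-3 - (14 + 36)/2))² = (-16 + (-3 - ½*50))² = (-16 + (-3 - 25))² = (-16 - 28)² = (-44)² = 1936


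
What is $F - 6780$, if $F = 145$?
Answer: $-6635$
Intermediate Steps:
$F - 6780 = 145 - 6780 = -6635$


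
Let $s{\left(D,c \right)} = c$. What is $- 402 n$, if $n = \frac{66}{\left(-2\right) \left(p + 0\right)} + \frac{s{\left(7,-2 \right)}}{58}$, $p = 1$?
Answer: $\frac{385116}{29} \approx 13280.0$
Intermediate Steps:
$n = - \frac{958}{29}$ ($n = \frac{66}{\left(-2\right) \left(1 + 0\right)} - \frac{2}{58} = \frac{66}{\left(-2\right) 1} - \frac{1}{29} = \frac{66}{-2} - \frac{1}{29} = 66 \left(- \frac{1}{2}\right) - \frac{1}{29} = -33 - \frac{1}{29} = - \frac{958}{29} \approx -33.034$)
$- 402 n = \left(-402\right) \left(- \frac{958}{29}\right) = \frac{385116}{29}$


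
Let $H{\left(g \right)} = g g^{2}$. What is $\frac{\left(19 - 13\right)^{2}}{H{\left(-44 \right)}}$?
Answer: $- \frac{9}{21296} \approx -0.00042261$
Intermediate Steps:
$H{\left(g \right)} = g^{3}$
$\frac{\left(19 - 13\right)^{2}}{H{\left(-44 \right)}} = \frac{\left(19 - 13\right)^{2}}{\left(-44\right)^{3}} = \frac{6^{2}}{-85184} = 36 \left(- \frac{1}{85184}\right) = - \frac{9}{21296}$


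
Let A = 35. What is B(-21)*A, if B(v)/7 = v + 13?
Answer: -1960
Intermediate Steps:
B(v) = 91 + 7*v (B(v) = 7*(v + 13) = 7*(13 + v) = 91 + 7*v)
B(-21)*A = (91 + 7*(-21))*35 = (91 - 147)*35 = -56*35 = -1960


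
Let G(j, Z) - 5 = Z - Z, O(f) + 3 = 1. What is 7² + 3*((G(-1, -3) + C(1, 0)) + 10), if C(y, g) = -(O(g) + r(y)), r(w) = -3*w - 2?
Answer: 115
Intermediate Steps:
O(f) = -2 (O(f) = -3 + 1 = -2)
r(w) = -2 - 3*w
G(j, Z) = 5 (G(j, Z) = 5 + (Z - Z) = 5 + 0 = 5)
C(y, g) = 4 + 3*y (C(y, g) = -(-2 + (-2 - 3*y)) = -(-4 - 3*y) = 4 + 3*y)
7² + 3*((G(-1, -3) + C(1, 0)) + 10) = 7² + 3*((5 + (4 + 3*1)) + 10) = 49 + 3*((5 + (4 + 3)) + 10) = 49 + 3*((5 + 7) + 10) = 49 + 3*(12 + 10) = 49 + 3*22 = 49 + 66 = 115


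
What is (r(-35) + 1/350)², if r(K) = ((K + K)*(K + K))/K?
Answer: 2400902001/122500 ≈ 19599.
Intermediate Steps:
r(K) = 4*K (r(K) = ((2*K)*(2*K))/K = (4*K²)/K = 4*K)
(r(-35) + 1/350)² = (4*(-35) + 1/350)² = (-140 + 1/350)² = (-48999/350)² = 2400902001/122500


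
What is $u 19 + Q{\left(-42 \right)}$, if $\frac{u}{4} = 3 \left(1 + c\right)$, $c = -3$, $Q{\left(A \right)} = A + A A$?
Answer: $1266$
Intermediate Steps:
$Q{\left(A \right)} = A + A^{2}$
$u = -24$ ($u = 4 \cdot 3 \left(1 - 3\right) = 4 \cdot 3 \left(-2\right) = 4 \left(-6\right) = -24$)
$u 19 + Q{\left(-42 \right)} = \left(-24\right) 19 - 42 \left(1 - 42\right) = -456 - -1722 = -456 + 1722 = 1266$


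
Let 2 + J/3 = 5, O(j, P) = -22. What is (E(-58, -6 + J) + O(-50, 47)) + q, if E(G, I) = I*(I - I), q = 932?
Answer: 910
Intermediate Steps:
J = 9 (J = -6 + 3*5 = -6 + 15 = 9)
E(G, I) = 0 (E(G, I) = I*0 = 0)
(E(-58, -6 + J) + O(-50, 47)) + q = (0 - 22) + 932 = -22 + 932 = 910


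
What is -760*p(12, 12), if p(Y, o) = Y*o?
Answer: -109440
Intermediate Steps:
-760*p(12, 12) = -9120*12 = -760*144 = -109440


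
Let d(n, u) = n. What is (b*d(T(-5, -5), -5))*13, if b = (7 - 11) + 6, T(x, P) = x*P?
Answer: 650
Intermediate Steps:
T(x, P) = P*x
b = 2 (b = -4 + 6 = 2)
(b*d(T(-5, -5), -5))*13 = (2*(-5*(-5)))*13 = (2*25)*13 = 50*13 = 650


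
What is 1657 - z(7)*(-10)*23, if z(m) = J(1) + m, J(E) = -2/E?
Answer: 2807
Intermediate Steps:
z(m) = -2 + m (z(m) = -2/1 + m = -2*1 + m = -2 + m)
1657 - z(7)*(-10)*23 = 1657 - (-2 + 7)*(-10)*23 = 1657 - 5*(-10)*23 = 1657 - (-50)*23 = 1657 - 1*(-1150) = 1657 + 1150 = 2807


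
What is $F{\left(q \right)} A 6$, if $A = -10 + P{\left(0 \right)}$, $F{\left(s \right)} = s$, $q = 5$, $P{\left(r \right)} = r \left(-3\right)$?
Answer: $-300$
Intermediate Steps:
$P{\left(r \right)} = - 3 r$
$A = -10$ ($A = -10 - 0 = -10 + 0 = -10$)
$F{\left(q \right)} A 6 = 5 \left(-10\right) 6 = \left(-50\right) 6 = -300$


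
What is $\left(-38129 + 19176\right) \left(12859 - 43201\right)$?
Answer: $575071926$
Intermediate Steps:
$\left(-38129 + 19176\right) \left(12859 - 43201\right) = \left(-18953\right) \left(-30342\right) = 575071926$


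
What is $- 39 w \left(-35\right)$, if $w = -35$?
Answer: $-47775$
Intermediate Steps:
$- 39 w \left(-35\right) = \left(-39\right) \left(-35\right) \left(-35\right) = 1365 \left(-35\right) = -47775$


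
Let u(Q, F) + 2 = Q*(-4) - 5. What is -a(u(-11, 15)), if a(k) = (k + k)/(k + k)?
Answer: -1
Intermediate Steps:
u(Q, F) = -7 - 4*Q (u(Q, F) = -2 + (Q*(-4) - 5) = -2 + (-4*Q - 5) = -2 + (-5 - 4*Q) = -7 - 4*Q)
a(k) = 1 (a(k) = (2*k)/((2*k)) = (2*k)*(1/(2*k)) = 1)
-a(u(-11, 15)) = -1*1 = -1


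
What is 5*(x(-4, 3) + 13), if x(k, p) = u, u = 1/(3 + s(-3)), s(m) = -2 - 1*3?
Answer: 125/2 ≈ 62.500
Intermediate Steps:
s(m) = -5 (s(m) = -2 - 3 = -5)
u = -1/2 (u = 1/(3 - 5) = 1/(-2) = -1/2 ≈ -0.50000)
x(k, p) = -1/2
5*(x(-4, 3) + 13) = 5*(-1/2 + 13) = 5*(25/2) = 125/2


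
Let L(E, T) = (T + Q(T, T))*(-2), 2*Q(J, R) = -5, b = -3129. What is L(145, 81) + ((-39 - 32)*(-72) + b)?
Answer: 1826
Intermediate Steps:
Q(J, R) = -5/2 (Q(J, R) = (½)*(-5) = -5/2)
L(E, T) = 5 - 2*T (L(E, T) = (T - 5/2)*(-2) = (-5/2 + T)*(-2) = 5 - 2*T)
L(145, 81) + ((-39 - 32)*(-72) + b) = (5 - 2*81) + ((-39 - 32)*(-72) - 3129) = (5 - 162) + (-71*(-72) - 3129) = -157 + (5112 - 3129) = -157 + 1983 = 1826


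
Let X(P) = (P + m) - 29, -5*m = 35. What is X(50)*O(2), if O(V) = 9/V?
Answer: 63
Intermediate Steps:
m = -7 (m = -1/5*35 = -7)
X(P) = -36 + P (X(P) = (P - 7) - 29 = (-7 + P) - 29 = -36 + P)
X(50)*O(2) = (-36 + 50)*(9/2) = 14*(9*(1/2)) = 14*(9/2) = 63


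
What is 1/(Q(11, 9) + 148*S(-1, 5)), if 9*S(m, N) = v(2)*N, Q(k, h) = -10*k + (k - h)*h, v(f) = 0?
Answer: -1/92 ≈ -0.010870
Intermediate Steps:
Q(k, h) = -10*k + h*(k - h)
S(m, N) = 0 (S(m, N) = (0*N)/9 = (⅑)*0 = 0)
1/(Q(11, 9) + 148*S(-1, 5)) = 1/((-1*9² - 10*11 + 9*11) + 148*0) = 1/((-1*81 - 110 + 99) + 0) = 1/((-81 - 110 + 99) + 0) = 1/(-92 + 0) = 1/(-92) = -1/92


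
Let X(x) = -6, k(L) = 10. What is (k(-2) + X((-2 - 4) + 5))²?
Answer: 16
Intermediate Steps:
(k(-2) + X((-2 - 4) + 5))² = (10 - 6)² = 4² = 16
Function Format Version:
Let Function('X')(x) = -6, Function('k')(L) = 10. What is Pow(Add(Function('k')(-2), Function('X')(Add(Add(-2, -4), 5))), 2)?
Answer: 16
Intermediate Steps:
Pow(Add(Function('k')(-2), Function('X')(Add(Add(-2, -4), 5))), 2) = Pow(Add(10, -6), 2) = Pow(4, 2) = 16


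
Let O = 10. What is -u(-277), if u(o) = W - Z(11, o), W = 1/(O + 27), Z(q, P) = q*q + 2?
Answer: 4550/37 ≈ 122.97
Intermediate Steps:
Z(q, P) = 2 + q² (Z(q, P) = q² + 2 = 2 + q²)
W = 1/37 (W = 1/(10 + 27) = 1/37 ≈ 0.027027)
u(o) = -4550/37 (u(o) = 1/37 - (2 + 11²) = 1/37 - (2 + 121) = 1/37 - 1*123 = 1/37 - 123 = -4550/37)
-u(-277) = -1*(-4550/37) = 4550/37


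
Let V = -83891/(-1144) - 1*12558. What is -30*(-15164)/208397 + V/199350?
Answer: 100770995462983/47526269590800 ≈ 2.1203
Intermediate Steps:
V = -14282461/1144 (V = -83891*(-1/1144) - 12558 = 83891/1144 - 12558 = -14282461/1144 ≈ -12485.)
-30*(-15164)/208397 + V/199350 = -30*(-15164)/208397 - 14282461/1144/199350 = 454920*(1/208397) - 14282461/1144*1/199350 = 454920/208397 - 14282461/228056400 = 100770995462983/47526269590800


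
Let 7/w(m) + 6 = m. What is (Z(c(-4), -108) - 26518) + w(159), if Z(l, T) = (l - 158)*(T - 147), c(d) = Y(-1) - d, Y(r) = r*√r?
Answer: 1951063/153 + 255*I ≈ 12752.0 + 255.0*I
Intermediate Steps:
Y(r) = r^(3/2)
w(m) = 7/(-6 + m)
c(d) = -I - d (c(d) = (-1)^(3/2) - d = -I - d)
Z(l, T) = (-158 + l)*(-147 + T)
(Z(c(-4), -108) - 26518) + w(159) = ((23226 - 158*(-108) - 147*(-I - 1*(-4)) - 108*(-I - 1*(-4))) - 26518) + 7/(-6 + 159) = ((23226 + 17064 - 147*(-I + 4) - 108*(-I + 4)) - 26518) + 7/153 = ((23226 + 17064 - 147*(4 - I) - 108*(4 - I)) - 26518) + 7*(1/153) = ((23226 + 17064 + (-588 + 147*I) + (-432 + 108*I)) - 26518) + 7/153 = ((39270 + 255*I) - 26518) + 7/153 = (12752 + 255*I) + 7/153 = 1951063/153 + 255*I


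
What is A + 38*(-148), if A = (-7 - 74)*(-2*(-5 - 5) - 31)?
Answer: -4733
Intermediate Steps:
A = 891 (A = -81*(-2*(-10) - 31) = -81*(20 - 31) = -81*(-11) = 891)
A + 38*(-148) = 891 + 38*(-148) = 891 - 5624 = -4733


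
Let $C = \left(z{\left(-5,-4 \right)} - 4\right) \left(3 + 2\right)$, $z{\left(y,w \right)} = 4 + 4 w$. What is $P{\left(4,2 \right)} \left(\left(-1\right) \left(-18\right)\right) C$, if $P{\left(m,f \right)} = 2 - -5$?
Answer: $-10080$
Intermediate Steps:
$P{\left(m,f \right)} = 7$ ($P{\left(m,f \right)} = 2 + 5 = 7$)
$C = -80$ ($C = \left(\left(4 + 4 \left(-4\right)\right) - 4\right) \left(3 + 2\right) = \left(\left(4 - 16\right) - 4\right) 5 = \left(-12 - 4\right) 5 = \left(-16\right) 5 = -80$)
$P{\left(4,2 \right)} \left(\left(-1\right) \left(-18\right)\right) C = 7 \left(\left(-1\right) \left(-18\right)\right) \left(-80\right) = 7 \cdot 18 \left(-80\right) = 126 \left(-80\right) = -10080$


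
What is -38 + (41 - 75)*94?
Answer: -3234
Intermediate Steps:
-38 + (41 - 75)*94 = -38 - 34*94 = -38 - 3196 = -3234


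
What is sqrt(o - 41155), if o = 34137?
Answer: 11*I*sqrt(58) ≈ 83.774*I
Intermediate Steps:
sqrt(o - 41155) = sqrt(34137 - 41155) = sqrt(-7018) = 11*I*sqrt(58)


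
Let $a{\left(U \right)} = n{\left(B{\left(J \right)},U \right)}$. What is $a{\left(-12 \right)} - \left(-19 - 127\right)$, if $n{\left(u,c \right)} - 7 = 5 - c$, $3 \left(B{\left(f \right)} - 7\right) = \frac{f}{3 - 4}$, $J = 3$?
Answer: $170$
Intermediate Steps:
$B{\left(f \right)} = 7 - \frac{f}{3}$ ($B{\left(f \right)} = 7 + \frac{\frac{1}{3 - 4} f}{3} = 7 + \frac{\frac{1}{-1} f}{3} = 7 + \frac{\left(-1\right) f}{3} = 7 - \frac{f}{3}$)
$n{\left(u,c \right)} = 12 - c$ ($n{\left(u,c \right)} = 7 - \left(-5 + c\right) = 12 - c$)
$a{\left(U \right)} = 12 - U$
$a{\left(-12 \right)} - \left(-19 - 127\right) = \left(12 - -12\right) - \left(-19 - 127\right) = \left(12 + 12\right) - \left(-19 - 127\right) = 24 - -146 = 24 + 146 = 170$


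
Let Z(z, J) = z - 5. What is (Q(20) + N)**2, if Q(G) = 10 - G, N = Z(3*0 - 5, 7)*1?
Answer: 400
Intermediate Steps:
Z(z, J) = -5 + z
N = -10 (N = (-5 + (3*0 - 5))*1 = (-5 + (0 - 5))*1 = (-5 - 5)*1 = -10*1 = -10)
(Q(20) + N)**2 = ((10 - 1*20) - 10)**2 = ((10 - 20) - 10)**2 = (-10 - 10)**2 = (-20)**2 = 400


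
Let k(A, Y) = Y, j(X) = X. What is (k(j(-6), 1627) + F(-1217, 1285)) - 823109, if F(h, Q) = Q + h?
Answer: -821414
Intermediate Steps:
(k(j(-6), 1627) + F(-1217, 1285)) - 823109 = (1627 + (1285 - 1217)) - 823109 = (1627 + 68) - 823109 = 1695 - 823109 = -821414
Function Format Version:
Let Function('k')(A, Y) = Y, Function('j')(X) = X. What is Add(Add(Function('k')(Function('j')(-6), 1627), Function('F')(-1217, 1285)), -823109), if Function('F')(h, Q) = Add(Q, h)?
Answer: -821414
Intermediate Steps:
Add(Add(Function('k')(Function('j')(-6), 1627), Function('F')(-1217, 1285)), -823109) = Add(Add(1627, Add(1285, -1217)), -823109) = Add(Add(1627, 68), -823109) = Add(1695, -823109) = -821414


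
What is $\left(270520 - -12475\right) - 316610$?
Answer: $-33615$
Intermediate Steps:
$\left(270520 - -12475\right) - 316610 = \left(270520 + 12475\right) - 316610 = 282995 - 316610 = -33615$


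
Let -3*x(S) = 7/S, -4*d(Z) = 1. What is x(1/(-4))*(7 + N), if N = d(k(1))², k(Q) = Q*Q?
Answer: 791/12 ≈ 65.917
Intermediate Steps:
k(Q) = Q²
d(Z) = -¼ (d(Z) = -¼*1 = -¼)
N = 1/16 (N = (-¼)² = 1/16 ≈ 0.062500)
x(S) = -7/(3*S)
x(1/(-4))*(7 + N) = (-7/(3*(1/(-4))))*(7 + 1/16) = -7/(3*(-¼))*(113/16) = -7/3*(-4)*(113/16) = (28/3)*(113/16) = 791/12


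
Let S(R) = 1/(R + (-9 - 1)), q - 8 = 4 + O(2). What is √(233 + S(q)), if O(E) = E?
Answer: √933/2 ≈ 15.273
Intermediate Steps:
q = 14 (q = 8 + (4 + 2) = 8 + 6 = 14)
S(R) = 1/(-10 + R) (S(R) = 1/(R - 10) = 1/(-10 + R))
√(233 + S(q)) = √(233 + 1/(-10 + 14)) = √(233 + 1/4) = √(233 + ¼) = √(933/4) = √933/2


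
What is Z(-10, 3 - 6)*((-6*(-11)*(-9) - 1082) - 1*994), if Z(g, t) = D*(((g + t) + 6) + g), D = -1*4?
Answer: -181560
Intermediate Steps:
D = -4
Z(g, t) = -24 - 8*g - 4*t (Z(g, t) = -4*(((g + t) + 6) + g) = -4*((6 + g + t) + g) = -4*(6 + t + 2*g) = -24 - 8*g - 4*t)
Z(-10, 3 - 6)*((-6*(-11)*(-9) - 1082) - 1*994) = (-24 - 8*(-10) - 4*(3 - 6))*((-6*(-11)*(-9) - 1082) - 1*994) = (-24 + 80 - 4*(-3))*((66*(-9) - 1082) - 994) = (-24 + 80 + 12)*((-594 - 1082) - 994) = 68*(-1676 - 994) = 68*(-2670) = -181560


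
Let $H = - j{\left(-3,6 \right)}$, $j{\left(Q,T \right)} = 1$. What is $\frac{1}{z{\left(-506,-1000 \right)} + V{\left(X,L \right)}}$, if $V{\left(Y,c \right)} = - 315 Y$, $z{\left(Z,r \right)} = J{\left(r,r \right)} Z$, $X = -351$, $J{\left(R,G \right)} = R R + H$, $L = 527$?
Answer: $- \frac{1}{505888929} \approx -1.9767 \cdot 10^{-9}$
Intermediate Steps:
$H = -1$ ($H = \left(-1\right) 1 = -1$)
$J{\left(R,G \right)} = -1 + R^{2}$ ($J{\left(R,G \right)} = R R - 1 = R^{2} - 1 = -1 + R^{2}$)
$z{\left(Z,r \right)} = Z \left(-1 + r^{2}\right)$ ($z{\left(Z,r \right)} = \left(-1 + r^{2}\right) Z = Z \left(-1 + r^{2}\right)$)
$\frac{1}{z{\left(-506,-1000 \right)} + V{\left(X,L \right)}} = \frac{1}{- 506 \left(-1 + \left(-1000\right)^{2}\right) - -110565} = \frac{1}{- 506 \left(-1 + 1000000\right) + 110565} = \frac{1}{\left(-506\right) 999999 + 110565} = \frac{1}{-505999494 + 110565} = \frac{1}{-505888929} = - \frac{1}{505888929}$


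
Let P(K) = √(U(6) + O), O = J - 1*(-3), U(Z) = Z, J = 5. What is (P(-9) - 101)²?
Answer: (101 - √14)² ≈ 9459.2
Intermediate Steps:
O = 8 (O = 5 - 1*(-3) = 5 + 3 = 8)
P(K) = √14 (P(K) = √(6 + 8) = √14)
(P(-9) - 101)² = (√14 - 101)² = (-101 + √14)²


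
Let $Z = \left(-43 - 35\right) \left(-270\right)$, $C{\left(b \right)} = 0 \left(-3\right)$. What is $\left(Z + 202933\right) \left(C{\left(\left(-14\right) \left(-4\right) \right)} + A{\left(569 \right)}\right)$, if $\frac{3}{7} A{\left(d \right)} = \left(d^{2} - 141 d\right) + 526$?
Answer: $\frac{382670985158}{3} \approx 1.2756 \cdot 10^{11}$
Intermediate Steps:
$A{\left(d \right)} = \frac{3682}{3} - 329 d + \frac{7 d^{2}}{3}$ ($A{\left(d \right)} = \frac{7 \left(\left(d^{2} - 141 d\right) + 526\right)}{3} = \frac{7 \left(526 + d^{2} - 141 d\right)}{3} = \frac{3682}{3} - 329 d + \frac{7 d^{2}}{3}$)
$C{\left(b \right)} = 0$
$Z = 21060$ ($Z = \left(-78\right) \left(-270\right) = 21060$)
$\left(Z + 202933\right) \left(C{\left(\left(-14\right) \left(-4\right) \right)} + A{\left(569 \right)}\right) = \left(21060 + 202933\right) \left(0 + \left(\frac{3682}{3} - 187201 + \frac{7 \cdot 569^{2}}{3}\right)\right) = 223993 \left(0 + \left(\frac{3682}{3} - 187201 + \frac{7}{3} \cdot 323761\right)\right) = 223993 \left(0 + \left(\frac{3682}{3} - 187201 + \frac{2266327}{3}\right)\right) = 223993 \left(0 + \frac{1708406}{3}\right) = 223993 \cdot \frac{1708406}{3} = \frac{382670985158}{3}$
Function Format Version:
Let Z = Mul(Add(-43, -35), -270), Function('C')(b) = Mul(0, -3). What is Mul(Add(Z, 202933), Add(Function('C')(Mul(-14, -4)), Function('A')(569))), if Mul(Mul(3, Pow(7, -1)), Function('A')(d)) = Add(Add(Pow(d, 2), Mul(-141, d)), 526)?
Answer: Rational(382670985158, 3) ≈ 1.2756e+11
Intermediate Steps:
Function('A')(d) = Add(Rational(3682, 3), Mul(-329, d), Mul(Rational(7, 3), Pow(d, 2))) (Function('A')(d) = Mul(Rational(7, 3), Add(Add(Pow(d, 2), Mul(-141, d)), 526)) = Mul(Rational(7, 3), Add(526, Pow(d, 2), Mul(-141, d))) = Add(Rational(3682, 3), Mul(-329, d), Mul(Rational(7, 3), Pow(d, 2))))
Function('C')(b) = 0
Z = 21060 (Z = Mul(-78, -270) = 21060)
Mul(Add(Z, 202933), Add(Function('C')(Mul(-14, -4)), Function('A')(569))) = Mul(Add(21060, 202933), Add(0, Add(Rational(3682, 3), Mul(-329, 569), Mul(Rational(7, 3), Pow(569, 2))))) = Mul(223993, Add(0, Add(Rational(3682, 3), -187201, Mul(Rational(7, 3), 323761)))) = Mul(223993, Add(0, Add(Rational(3682, 3), -187201, Rational(2266327, 3)))) = Mul(223993, Add(0, Rational(1708406, 3))) = Mul(223993, Rational(1708406, 3)) = Rational(382670985158, 3)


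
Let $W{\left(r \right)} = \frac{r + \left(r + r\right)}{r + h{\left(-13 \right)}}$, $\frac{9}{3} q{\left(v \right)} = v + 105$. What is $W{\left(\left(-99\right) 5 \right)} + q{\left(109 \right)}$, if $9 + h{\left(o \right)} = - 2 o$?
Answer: $\frac{106747}{1434} \approx 74.44$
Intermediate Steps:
$h{\left(o \right)} = -9 - 2 o$
$q{\left(v \right)} = 35 + \frac{v}{3}$ ($q{\left(v \right)} = \frac{v + 105}{3} = \frac{105 + v}{3} = 35 + \frac{v}{3}$)
$W{\left(r \right)} = \frac{3 r}{17 + r}$ ($W{\left(r \right)} = \frac{r + \left(r + r\right)}{r - -17} = \frac{r + 2 r}{r + \left(-9 + 26\right)} = \frac{3 r}{r + 17} = \frac{3 r}{17 + r}$)
$W{\left(\left(-99\right) 5 \right)} + q{\left(109 \right)} = \frac{3 \left(\left(-99\right) 5\right)}{17 - 495} + \left(35 + \frac{1}{3} \cdot 109\right) = 3 \left(-495\right) \frac{1}{17 - 495} + \left(35 + \frac{109}{3}\right) = 3 \left(-495\right) \frac{1}{-478} + \frac{214}{3} = 3 \left(-495\right) \left(- \frac{1}{478}\right) + \frac{214}{3} = \frac{1485}{478} + \frac{214}{3} = \frac{106747}{1434}$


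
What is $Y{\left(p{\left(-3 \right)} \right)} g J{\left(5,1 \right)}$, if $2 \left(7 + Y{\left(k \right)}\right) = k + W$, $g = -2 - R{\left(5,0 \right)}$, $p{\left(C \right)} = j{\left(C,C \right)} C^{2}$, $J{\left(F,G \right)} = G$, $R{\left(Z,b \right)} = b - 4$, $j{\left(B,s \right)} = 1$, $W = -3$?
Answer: $-8$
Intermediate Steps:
$R{\left(Z,b \right)} = -4 + b$ ($R{\left(Z,b \right)} = b - 4 = -4 + b$)
$p{\left(C \right)} = C^{2}$ ($p{\left(C \right)} = 1 C^{2} = C^{2}$)
$g = 2$ ($g = -2 - \left(-4 + 0\right) = -2 - -4 = -2 + 4 = 2$)
$Y{\left(k \right)} = - \frac{17}{2} + \frac{k}{2}$ ($Y{\left(k \right)} = -7 + \frac{k - 3}{2} = -7 + \frac{-3 + k}{2} = -7 + \left(- \frac{3}{2} + \frac{k}{2}\right) = - \frac{17}{2} + \frac{k}{2}$)
$Y{\left(p{\left(-3 \right)} \right)} g J{\left(5,1 \right)} = \left(- \frac{17}{2} + \frac{\left(-3\right)^{2}}{2}\right) 2 \cdot 1 = \left(- \frac{17}{2} + \frac{1}{2} \cdot 9\right) 2 \cdot 1 = \left(- \frac{17}{2} + \frac{9}{2}\right) 2 \cdot 1 = \left(-4\right) 2 \cdot 1 = \left(-8\right) 1 = -8$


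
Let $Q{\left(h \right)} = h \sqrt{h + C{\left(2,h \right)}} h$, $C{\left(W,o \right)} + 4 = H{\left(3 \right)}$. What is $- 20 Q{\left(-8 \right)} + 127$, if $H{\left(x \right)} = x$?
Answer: $127 - 3840 i \approx 127.0 - 3840.0 i$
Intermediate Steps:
$C{\left(W,o \right)} = -1$ ($C{\left(W,o \right)} = -4 + 3 = -1$)
$Q{\left(h \right)} = h^{2} \sqrt{-1 + h}$ ($Q{\left(h \right)} = h \sqrt{h - 1} h = h \sqrt{-1 + h} h = h^{2} \sqrt{-1 + h}$)
$- 20 Q{\left(-8 \right)} + 127 = - 20 \left(-8\right)^{2} \sqrt{-1 - 8} + 127 = - 20 \cdot 64 \sqrt{-9} + 127 = - 20 \cdot 64 \cdot 3 i + 127 = - 20 \cdot 192 i + 127 = - 3840 i + 127 = 127 - 3840 i$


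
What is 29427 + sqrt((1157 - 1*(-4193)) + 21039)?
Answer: 29427 + sqrt(26389) ≈ 29589.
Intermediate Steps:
29427 + sqrt((1157 - 1*(-4193)) + 21039) = 29427 + sqrt((1157 + 4193) + 21039) = 29427 + sqrt(5350 + 21039) = 29427 + sqrt(26389)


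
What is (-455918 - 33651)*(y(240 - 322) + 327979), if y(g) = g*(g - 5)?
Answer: -164060936297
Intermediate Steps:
y(g) = g*(-5 + g)
(-455918 - 33651)*(y(240 - 322) + 327979) = (-455918 - 33651)*((240 - 322)*(-5 + (240 - 322)) + 327979) = -489569*(-82*(-5 - 82) + 327979) = -489569*(-82*(-87) + 327979) = -489569*(7134 + 327979) = -489569*335113 = -164060936297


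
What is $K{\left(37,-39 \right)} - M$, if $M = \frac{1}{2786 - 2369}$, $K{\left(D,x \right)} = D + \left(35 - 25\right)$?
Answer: $\frac{19598}{417} \approx 46.998$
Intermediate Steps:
$K{\left(D,x \right)} = 10 + D$ ($K{\left(D,x \right)} = D + \left(35 - 25\right) = D + 10 = 10 + D$)
$M = \frac{1}{417} \approx 0.0023981$
$K{\left(37,-39 \right)} - M = \left(10 + 37\right) - \frac{1}{417} = 47 - \frac{1}{417} = \frac{19598}{417}$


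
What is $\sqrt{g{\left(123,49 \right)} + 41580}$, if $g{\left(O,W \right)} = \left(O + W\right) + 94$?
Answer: $7 \sqrt{854} \approx 204.56$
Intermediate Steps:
$g{\left(O,W \right)} = 94 + O + W$
$\sqrt{g{\left(123,49 \right)} + 41580} = \sqrt{\left(94 + 123 + 49\right) + 41580} = \sqrt{266 + 41580} = \sqrt{41846} = 7 \sqrt{854}$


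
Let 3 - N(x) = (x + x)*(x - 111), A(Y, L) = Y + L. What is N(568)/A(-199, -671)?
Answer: 519149/870 ≈ 596.72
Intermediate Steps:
A(Y, L) = L + Y
N(x) = 3 - 2*x*(-111 + x) (N(x) = 3 - (x + x)*(x - 111) = 3 - 2*x*(-111 + x))
N(568)/A(-199, -671) = (3 - 2*568² + 222*568)/(-671 - 199) = (3 - 2*322624 + 126096)/(-870) = (3 - 645248 + 126096)*(-1/870) = -519149*(-1/870) = 519149/870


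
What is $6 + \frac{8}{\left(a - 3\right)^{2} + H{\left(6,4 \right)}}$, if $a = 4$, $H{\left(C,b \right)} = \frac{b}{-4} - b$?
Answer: $4$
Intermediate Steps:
$H{\left(C,b \right)} = - \frac{5 b}{4}$ ($H{\left(C,b \right)} = b \left(- \frac{1}{4}\right) - b = - \frac{b}{4} - b = - \frac{5 b}{4}$)
$6 + \frac{8}{\left(a - 3\right)^{2} + H{\left(6,4 \right)}} = 6 + \frac{8}{\left(4 - 3\right)^{2} - 5} = 6 + \frac{8}{1^{2} - 5} = 6 + \frac{8}{1 - 5} = 6 + \frac{8}{-4} = 6 + 8 \left(- \frac{1}{4}\right) = 6 - 2 = 4$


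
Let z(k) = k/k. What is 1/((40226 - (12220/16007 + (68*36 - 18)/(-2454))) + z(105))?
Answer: 6546863/263362142756 ≈ 2.4859e-5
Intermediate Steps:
z(k) = 1
1/((40226 - (12220/16007 + (68*36 - 18)/(-2454))) + z(105)) = 1/((40226 - (12220/16007 + (68*36 - 18)/(-2454))) + 1) = 1/((40226 - (12220*(1/16007) + (2448 - 18)*(-1/2454))) + 1) = 1/((40226 - (12220/16007 + 2430*(-1/2454))) + 1) = 1/((40226 - (12220/16007 - 405/409)) + 1) = 1/((40226 - 1*(-1484855/6546863)) + 1) = 1/((40226 + 1484855/6546863) + 1) = 1/(263355595893/6546863 + 1) = 1/(263362142756/6546863) = 6546863/263362142756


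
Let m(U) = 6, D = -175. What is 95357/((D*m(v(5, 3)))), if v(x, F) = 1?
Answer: -95357/1050 ≈ -90.816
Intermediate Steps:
95357/((D*m(v(5, 3)))) = 95357/((-175*6)) = 95357/(-1050) = 95357*(-1/1050) = -95357/1050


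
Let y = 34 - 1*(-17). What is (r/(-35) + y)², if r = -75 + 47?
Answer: 67081/25 ≈ 2683.2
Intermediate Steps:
r = -28
y = 51 (y = 34 + 17 = 51)
(r/(-35) + y)² = (-28/(-35) + 51)² = (-28*(-1/35) + 51)² = (⅘ + 51)² = (259/5)² = 67081/25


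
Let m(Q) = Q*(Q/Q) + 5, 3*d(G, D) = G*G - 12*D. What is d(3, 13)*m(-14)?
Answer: 441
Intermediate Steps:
d(G, D) = -4*D + G²/3 (d(G, D) = (G*G - 12*D)/3 = (G² - 12*D)/3 = -4*D + G²/3)
m(Q) = 5 + Q (m(Q) = Q*1 + 5 = Q + 5 = 5 + Q)
d(3, 13)*m(-14) = (-4*13 + (⅓)*3²)*(5 - 14) = (-52 + (⅓)*9)*(-9) = (-52 + 3)*(-9) = -49*(-9) = 441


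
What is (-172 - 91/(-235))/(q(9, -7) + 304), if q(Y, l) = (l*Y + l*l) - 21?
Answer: -40329/63215 ≈ -0.63797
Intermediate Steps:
q(Y, l) = -21 + l² + Y*l (q(Y, l) = (Y*l + l²) - 21 = (l² + Y*l) - 21 = -21 + l² + Y*l)
(-172 - 91/(-235))/(q(9, -7) + 304) = (-172 - 91/(-235))/((-21 + (-7)² + 9*(-7)) + 304) = (-172 - 91*(-1/235))/((-21 + 49 - 63) + 304) = (-172 + 91/235)/(-35 + 304) = -40329/235/269 = -40329/235*1/269 = -40329/63215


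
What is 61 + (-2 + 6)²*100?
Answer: 1661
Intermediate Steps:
61 + (-2 + 6)²*100 = 61 + 4²*100 = 61 + 16*100 = 61 + 1600 = 1661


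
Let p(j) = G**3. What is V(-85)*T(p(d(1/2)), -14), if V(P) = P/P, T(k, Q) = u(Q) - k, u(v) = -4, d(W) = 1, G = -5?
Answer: 121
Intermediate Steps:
p(j) = -125 (p(j) = (-5)**3 = -125)
T(k, Q) = -4 - k
V(P) = 1
V(-85)*T(p(d(1/2)), -14) = 1*(-4 - 1*(-125)) = 1*(-4 + 125) = 1*121 = 121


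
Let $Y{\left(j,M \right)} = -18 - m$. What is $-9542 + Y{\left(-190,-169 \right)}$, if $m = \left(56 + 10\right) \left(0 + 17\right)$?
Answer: $-10682$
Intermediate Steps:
$m = 1122$ ($m = 66 \cdot 17 = 1122$)
$Y{\left(j,M \right)} = -1140$ ($Y{\left(j,M \right)} = -18 - 1122 = -1140$)
$-9542 + Y{\left(-190,-169 \right)} = -9542 - 1140 = -10682$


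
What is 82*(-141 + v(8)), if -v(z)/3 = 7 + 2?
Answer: -13776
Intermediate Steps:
v(z) = -27 (v(z) = -3*(7 + 2) = -3*9 = -27)
82*(-141 + v(8)) = 82*(-141 - 27) = 82*(-168) = -13776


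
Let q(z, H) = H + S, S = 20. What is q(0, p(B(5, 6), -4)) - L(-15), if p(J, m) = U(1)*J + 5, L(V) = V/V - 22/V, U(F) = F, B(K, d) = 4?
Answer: 398/15 ≈ 26.533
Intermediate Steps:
L(V) = 1 - 22/V
p(J, m) = 5 + J (p(J, m) = 1*J + 5 = J + 5 = 5 + J)
q(z, H) = 20 + H (q(z, H) = H + 20 = 20 + H)
q(0, p(B(5, 6), -4)) - L(-15) = (20 + (5 + 4)) - (-22 - 15)/(-15) = (20 + 9) - (-1)*(-37)/15 = 29 - 1*37/15 = 29 - 37/15 = 398/15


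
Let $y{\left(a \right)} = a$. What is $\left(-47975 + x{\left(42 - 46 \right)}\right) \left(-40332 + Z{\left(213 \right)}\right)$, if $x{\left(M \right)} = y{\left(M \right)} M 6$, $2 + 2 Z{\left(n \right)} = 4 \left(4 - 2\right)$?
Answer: $1930912191$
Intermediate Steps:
$Z{\left(n \right)} = 3$ ($Z{\left(n \right)} = -1 + \frac{4 \left(4 - 2\right)}{2} = -1 + \frac{4 \cdot 2}{2} = -1 + \frac{1}{2} \cdot 8 = -1 + 4 = 3$)
$x{\left(M \right)} = 6 M^{2}$ ($x{\left(M \right)} = M M 6 = M^{2} \cdot 6 = 6 M^{2}$)
$\left(-47975 + x{\left(42 - 46 \right)}\right) \left(-40332 + Z{\left(213 \right)}\right) = \left(-47975 + 6 \left(42 - 46\right)^{2}\right) \left(-40332 + 3\right) = \left(-47975 + 6 \left(-4\right)^{2}\right) \left(-40329\right) = \left(-47975 + 6 \cdot 16\right) \left(-40329\right) = \left(-47975 + 96\right) \left(-40329\right) = \left(-47879\right) \left(-40329\right) = 1930912191$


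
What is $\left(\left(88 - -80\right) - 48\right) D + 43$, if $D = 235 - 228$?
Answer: $883$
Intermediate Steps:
$D = 7$ ($D = 235 - 228 = 7$)
$\left(\left(88 - -80\right) - 48\right) D + 43 = \left(\left(88 - -80\right) - 48\right) 7 + 43 = \left(\left(88 + 80\right) - 48\right) 7 + 43 = \left(168 - 48\right) 7 + 43 = 120 \cdot 7 + 43 = 840 + 43 = 883$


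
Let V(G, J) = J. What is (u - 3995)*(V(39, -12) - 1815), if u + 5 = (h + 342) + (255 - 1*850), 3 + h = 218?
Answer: 7377426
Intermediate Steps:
h = 215 (h = -3 + 218 = 215)
u = -43 (u = -5 + ((215 + 342) + (255 - 1*850)) = -5 + (557 + (255 - 850)) = -5 + (557 - 595) = -5 - 38 = -43)
(u - 3995)*(V(39, -12) - 1815) = (-43 - 3995)*(-12 - 1815) = -4038*(-1827) = 7377426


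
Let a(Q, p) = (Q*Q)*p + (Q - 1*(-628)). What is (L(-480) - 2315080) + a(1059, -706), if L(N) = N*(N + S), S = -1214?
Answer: -793265859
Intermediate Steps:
a(Q, p) = 628 + Q + p*Q² (a(Q, p) = Q²*p + (Q + 628) = p*Q² + (628 + Q) = 628 + Q + p*Q²)
L(N) = N*(-1214 + N) (L(N) = N*(N - 1214) = N*(-1214 + N))
(L(-480) - 2315080) + a(1059, -706) = (-480*(-1214 - 480) - 2315080) + (628 + 1059 - 706*1059²) = (-480*(-1694) - 2315080) + (628 + 1059 - 706*1121481) = (813120 - 2315080) + (628 + 1059 - 791765586) = -1501960 - 791763899 = -793265859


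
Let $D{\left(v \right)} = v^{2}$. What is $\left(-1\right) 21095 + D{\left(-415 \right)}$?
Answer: $151130$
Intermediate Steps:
$\left(-1\right) 21095 + D{\left(-415 \right)} = \left(-1\right) 21095 + \left(-415\right)^{2} = -21095 + 172225 = 151130$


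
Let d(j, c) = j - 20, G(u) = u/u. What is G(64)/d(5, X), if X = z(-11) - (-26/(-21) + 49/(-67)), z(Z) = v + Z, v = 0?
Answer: -1/15 ≈ -0.066667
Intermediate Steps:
z(Z) = Z (z(Z) = 0 + Z = Z)
G(u) = 1
X = -16190/1407 (X = -11 - (-26/(-21) + 49/(-67)) = -11 - (-26*(-1/21) + 49*(-1/67)) = -11 - (26/21 - 49/67) = -11 - 1*713/1407 = -11 - 713/1407 = -16190/1407 ≈ -11.507)
d(j, c) = -20 + j
G(64)/d(5, X) = 1/(-20 + 5) = 1/(-15) = 1*(-1/15) = -1/15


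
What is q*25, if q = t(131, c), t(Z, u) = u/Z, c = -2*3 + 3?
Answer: -75/131 ≈ -0.57252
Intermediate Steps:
c = -3 (c = -6 + 3 = -3)
q = -3/131 ≈ -0.022901
q*25 = -3/131*25 = -75/131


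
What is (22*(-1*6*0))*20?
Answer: 0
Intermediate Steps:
(22*(-1*6*0))*20 = (22*(-6*0))*20 = (22*0)*20 = 0*20 = 0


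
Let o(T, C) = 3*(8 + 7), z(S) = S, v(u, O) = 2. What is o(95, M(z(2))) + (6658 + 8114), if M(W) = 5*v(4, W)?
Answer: 14817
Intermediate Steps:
M(W) = 10 (M(W) = 5*2 = 10)
o(T, C) = 45 (o(T, C) = 3*15 = 45)
o(95, M(z(2))) + (6658 + 8114) = 45 + (6658 + 8114) = 45 + 14772 = 14817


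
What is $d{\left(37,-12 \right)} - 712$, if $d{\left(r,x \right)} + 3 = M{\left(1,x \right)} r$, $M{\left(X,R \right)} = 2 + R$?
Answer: $-1085$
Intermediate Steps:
$d{\left(r,x \right)} = -3 + r \left(2 + x\right)$ ($d{\left(r,x \right)} = -3 + \left(2 + x\right) r = -3 + r \left(2 + x\right)$)
$d{\left(37,-12 \right)} - 712 = \left(-3 + 37 \left(2 - 12\right)\right) - 712 = \left(-3 + 37 \left(-10\right)\right) - 712 = \left(-3 - 370\right) - 712 = -373 - 712 = -1085$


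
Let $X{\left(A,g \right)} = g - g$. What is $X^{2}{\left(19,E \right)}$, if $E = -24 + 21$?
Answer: $0$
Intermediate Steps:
$E = -3$
$X{\left(A,g \right)} = 0$
$X^{2}{\left(19,E \right)} = 0^{2} = 0$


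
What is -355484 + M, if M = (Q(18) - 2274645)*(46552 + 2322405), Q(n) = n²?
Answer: -5387769008681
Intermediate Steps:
M = -5387768653197 (M = (18² - 2274645)*(46552 + 2322405) = (324 - 2274645)*2368957 = -2274321*2368957 = -5387768653197)
-355484 + M = -355484 - 5387768653197 = -5387769008681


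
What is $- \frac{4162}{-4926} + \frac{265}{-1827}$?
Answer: $\frac{1049764}{1499967} \approx 0.69986$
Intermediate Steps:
$- \frac{4162}{-4926} + \frac{265}{-1827} = \left(-4162\right) \left(- \frac{1}{4926}\right) + 265 \left(- \frac{1}{1827}\right) = \frac{2081}{2463} - \frac{265}{1827} = \frac{1049764}{1499967}$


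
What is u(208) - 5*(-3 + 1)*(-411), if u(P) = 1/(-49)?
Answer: -201391/49 ≈ -4110.0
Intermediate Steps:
u(P) = -1/49
u(208) - 5*(-3 + 1)*(-411) = -1/49 - 5*(-3 + 1)*(-411) = -1/49 - 5*(-2)*(-411) = -1/49 - (-10)*(-411) = -1/49 - 1*4110 = -1/49 - 4110 = -201391/49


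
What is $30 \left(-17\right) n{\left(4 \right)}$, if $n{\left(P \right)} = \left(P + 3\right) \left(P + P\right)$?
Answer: $-28560$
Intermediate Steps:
$n{\left(P \right)} = 2 P \left(3 + P\right)$ ($n{\left(P \right)} = \left(3 + P\right) 2 P = 2 P \left(3 + P\right)$)
$30 \left(-17\right) n{\left(4 \right)} = 30 \left(-17\right) 2 \cdot 4 \left(3 + 4\right) = - 510 \cdot 2 \cdot 4 \cdot 7 = \left(-510\right) 56 = -28560$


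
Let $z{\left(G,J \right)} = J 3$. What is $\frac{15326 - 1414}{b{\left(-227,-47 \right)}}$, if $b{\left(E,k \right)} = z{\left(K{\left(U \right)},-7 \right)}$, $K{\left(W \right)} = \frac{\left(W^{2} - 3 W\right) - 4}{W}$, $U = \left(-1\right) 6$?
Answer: $- \frac{13912}{21} \approx -662.48$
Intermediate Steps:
$U = -6$
$K{\left(W \right)} = \frac{-4 + W^{2} - 3 W}{W}$
$z{\left(G,J \right)} = 3 J$
$b{\left(E,k \right)} = -21$ ($b{\left(E,k \right)} = 3 \left(-7\right) = -21$)
$\frac{15326 - 1414}{b{\left(-227,-47 \right)}} = \frac{15326 - 1414}{-21} = 13912 \left(- \frac{1}{21}\right) = - \frac{13912}{21}$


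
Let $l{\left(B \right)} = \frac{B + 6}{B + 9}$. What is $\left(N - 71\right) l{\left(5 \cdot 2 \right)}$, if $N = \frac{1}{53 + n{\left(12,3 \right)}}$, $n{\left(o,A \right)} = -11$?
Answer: $- \frac{23848}{399} \approx -59.769$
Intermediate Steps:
$l{\left(B \right)} = \frac{6 + B}{9 + B}$
$N = \frac{1}{42}$ ($N = \frac{1}{53 - 11} = \frac{1}{42} \approx 0.02381$)
$\left(N - 71\right) l{\left(5 \cdot 2 \right)} = \left(\frac{1}{42} - 71\right) \frac{6 + 5 \cdot 2}{9 + 5 \cdot 2} = - \frac{2981 \frac{6 + 10}{9 + 10}}{42} = - \frac{2981 \cdot \frac{1}{19} \cdot 16}{42} = \left(- \frac{2981}{42}\right) \frac{16}{19} = - \frac{23848}{399}$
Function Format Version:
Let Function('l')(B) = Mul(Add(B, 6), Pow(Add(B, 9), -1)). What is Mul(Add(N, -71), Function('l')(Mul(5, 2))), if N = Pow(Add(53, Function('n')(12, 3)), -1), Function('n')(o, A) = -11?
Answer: Rational(-23848, 399) ≈ -59.769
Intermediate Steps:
Function('l')(B) = Mul(Pow(Add(9, B), -1), Add(6, B)) (Function('l')(B) = Mul(Add(6, B), Pow(Add(9, B), -1)) = Mul(Pow(Add(9, B), -1), Add(6, B)))
N = Rational(1, 42) (N = Pow(Add(53, -11), -1) = Pow(42, -1) = Rational(1, 42) ≈ 0.023810)
Mul(Add(N, -71), Function('l')(Mul(5, 2))) = Mul(Add(Rational(1, 42), -71), Mul(Pow(Add(9, Mul(5, 2)), -1), Add(6, Mul(5, 2)))) = Mul(Rational(-2981, 42), Mul(Pow(Add(9, 10), -1), Add(6, 10))) = Mul(Rational(-2981, 42), Mul(Pow(19, -1), 16)) = Mul(Rational(-2981, 42), Mul(Rational(1, 19), 16)) = Mul(Rational(-2981, 42), Rational(16, 19)) = Rational(-23848, 399)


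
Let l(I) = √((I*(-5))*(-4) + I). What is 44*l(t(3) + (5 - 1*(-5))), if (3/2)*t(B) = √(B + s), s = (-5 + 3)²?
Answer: 44*√(210 + 14*√7) ≈ 691.57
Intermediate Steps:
s = 4 (s = (-2)² = 4)
t(B) = 2*√(4 + B)/3 (t(B) = 2*√(B + 4)/3 = 2*√(4 + B)/3)
l(I) = √21*√I (l(I) = √(-5*I*(-4) + I) = √(20*I + I) = √(21*I) = √21*√I)
44*l(t(3) + (5 - 1*(-5))) = 44*(√21*√(2*√(4 + 3)/3 + (5 - 1*(-5)))) = 44*(√21*√(2*√7/3 + (5 + 5))) = 44*(√21*√(2*√7/3 + 10)) = 44*(√21*√(10 + 2*√7/3)) = 44*√21*√(10 + 2*√7/3)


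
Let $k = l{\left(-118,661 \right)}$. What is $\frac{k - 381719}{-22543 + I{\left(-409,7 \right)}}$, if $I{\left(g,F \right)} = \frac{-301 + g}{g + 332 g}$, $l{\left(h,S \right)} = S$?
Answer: $\frac{51898956426}{3070288261} \approx 16.904$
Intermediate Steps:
$I{\left(g,F \right)} = \frac{-301 + g}{333 g}$
$k = 661$
$\frac{k - 381719}{-22543 + I{\left(-409,7 \right)}} = \frac{661 - 381719}{-22543 + \frac{-301 - 409}{333 \left(-409\right)}} = - \frac{381058}{-22543 + \frac{1}{333} \left(- \frac{1}{409}\right) \left(-710\right)} = - \frac{381058}{-22543 + \frac{710}{136197}} = - \frac{381058}{- \frac{3070288261}{136197}} = \left(-381058\right) \left(- \frac{136197}{3070288261}\right) = \frac{51898956426}{3070288261}$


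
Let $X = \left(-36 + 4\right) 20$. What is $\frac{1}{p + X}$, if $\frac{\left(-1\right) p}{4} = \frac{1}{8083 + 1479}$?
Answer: $- \frac{4781}{3059842} \approx -0.0015625$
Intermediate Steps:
$X = -640$ ($X = \left(-32\right) 20 = -640$)
$p = - \frac{2}{4781}$ ($p = - \frac{4}{8083 + 1479} = - \frac{4}{9562} = \left(-4\right) \frac{1}{9562} = - \frac{2}{4781} \approx -0.00041832$)
$\frac{1}{p + X} = \frac{1}{- \frac{2}{4781} - 640} = \frac{1}{- \frac{3059842}{4781}} = - \frac{4781}{3059842}$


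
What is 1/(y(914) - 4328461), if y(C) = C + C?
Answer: -1/4326633 ≈ -2.3113e-7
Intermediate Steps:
y(C) = 2*C
1/(y(914) - 4328461) = 1/(2*914 - 4328461) = 1/(1828 - 4328461) = 1/(-4326633) = -1/4326633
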